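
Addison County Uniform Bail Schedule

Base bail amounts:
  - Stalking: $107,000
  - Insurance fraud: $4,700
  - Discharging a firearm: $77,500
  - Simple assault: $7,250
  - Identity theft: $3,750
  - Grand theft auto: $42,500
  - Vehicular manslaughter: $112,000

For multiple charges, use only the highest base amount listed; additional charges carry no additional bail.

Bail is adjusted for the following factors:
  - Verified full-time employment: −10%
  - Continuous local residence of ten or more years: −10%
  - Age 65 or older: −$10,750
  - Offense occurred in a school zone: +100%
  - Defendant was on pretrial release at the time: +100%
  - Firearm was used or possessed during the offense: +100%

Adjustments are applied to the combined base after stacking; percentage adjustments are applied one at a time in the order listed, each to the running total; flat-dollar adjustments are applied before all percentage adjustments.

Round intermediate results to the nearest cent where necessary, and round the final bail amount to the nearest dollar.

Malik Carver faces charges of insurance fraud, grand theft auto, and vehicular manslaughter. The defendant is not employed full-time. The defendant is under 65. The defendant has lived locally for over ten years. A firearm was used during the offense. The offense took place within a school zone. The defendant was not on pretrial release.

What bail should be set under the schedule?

$403,200

Base amounts from the schedule: insurance fraud $4,700; grand theft auto $42,500; vehicular manslaughter $112,000.
Stacking rule: use the highest base only. Highest is vehicular manslaughter at $112,000. Combined base = $112,000.
Continuous local residence of ten or more years (−10%): $112,000 × 0.9 = $100,800.
Offense occurred in a school zone (+100%): $100,800 × 2 = $201,600.
Firearm was used or possessed during the offense (+100%): $201,600 × 2 = $403,200.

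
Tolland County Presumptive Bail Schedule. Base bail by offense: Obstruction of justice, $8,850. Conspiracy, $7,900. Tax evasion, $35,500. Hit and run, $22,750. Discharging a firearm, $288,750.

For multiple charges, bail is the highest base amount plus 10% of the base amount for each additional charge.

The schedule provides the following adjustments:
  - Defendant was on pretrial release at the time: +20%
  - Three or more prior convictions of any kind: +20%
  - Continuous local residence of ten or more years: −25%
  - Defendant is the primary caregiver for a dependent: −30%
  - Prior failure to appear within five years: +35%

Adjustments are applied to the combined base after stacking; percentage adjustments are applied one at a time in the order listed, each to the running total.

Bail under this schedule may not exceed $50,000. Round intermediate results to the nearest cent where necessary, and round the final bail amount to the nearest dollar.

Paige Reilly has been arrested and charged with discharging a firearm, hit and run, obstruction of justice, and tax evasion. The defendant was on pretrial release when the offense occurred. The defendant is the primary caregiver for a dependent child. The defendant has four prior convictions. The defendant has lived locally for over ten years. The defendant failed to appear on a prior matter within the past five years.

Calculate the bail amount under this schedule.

$50,000

Base amounts from the schedule: discharging a firearm $288,750; hit and run $22,750; obstruction of justice $8,850; tax evasion $35,500.
Stacking rule: highest base plus 10% of each additional charge. Highest is discharging a firearm at $288,750. Additional: $22,750 × 10% = $2,275; $8,850 × 10% = $885; $35,500 × 10% = $3,550. Combined base = $288,750 + $6,710 = $295,460.
Defendant was on pretrial release at the time (+20%): $295,460 × 1.2 = $354,552.
Three or more prior convictions of any kind (+20%): $354,552 × 1.2 = $425,462.40.
Continuous local residence of ten or more years (−25%): $425,462.40 × 0.75 = $319,096.80.
Defendant is the primary caregiver for a dependent (−30%): $319,096.80 × 0.7 = $223,367.76.
Prior failure to appear within five years (+35%): $223,367.76 × 1.35 = $301,546.48.
Result $301,546.48 exceeds the maximum of $50,000; bail is capped at $50,000.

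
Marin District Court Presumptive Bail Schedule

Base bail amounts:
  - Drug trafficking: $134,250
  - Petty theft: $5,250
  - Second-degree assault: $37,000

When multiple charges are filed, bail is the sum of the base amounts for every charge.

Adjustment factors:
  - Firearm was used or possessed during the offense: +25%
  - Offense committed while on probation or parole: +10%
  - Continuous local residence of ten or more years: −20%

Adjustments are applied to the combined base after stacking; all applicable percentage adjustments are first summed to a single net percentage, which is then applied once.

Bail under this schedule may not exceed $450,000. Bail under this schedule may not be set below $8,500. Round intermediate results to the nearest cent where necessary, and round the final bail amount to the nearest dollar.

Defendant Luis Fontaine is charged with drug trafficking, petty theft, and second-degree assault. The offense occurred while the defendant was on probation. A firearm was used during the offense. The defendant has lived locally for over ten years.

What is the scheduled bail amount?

Base amounts from the schedule: drug trafficking $134,250; petty theft $5,250; second-degree assault $37,000.
Stacking rule: sum of all bases. $134,250 + $5,250 + $37,000 = $176,500.
Net percentage adjustment: +25% +10% −20% = +15%. $176,500 × 1.15 = $202,975.
$202,975 is within the $450,000 maximum.
$202,975 is at or above the $8,500 minimum.

$202,975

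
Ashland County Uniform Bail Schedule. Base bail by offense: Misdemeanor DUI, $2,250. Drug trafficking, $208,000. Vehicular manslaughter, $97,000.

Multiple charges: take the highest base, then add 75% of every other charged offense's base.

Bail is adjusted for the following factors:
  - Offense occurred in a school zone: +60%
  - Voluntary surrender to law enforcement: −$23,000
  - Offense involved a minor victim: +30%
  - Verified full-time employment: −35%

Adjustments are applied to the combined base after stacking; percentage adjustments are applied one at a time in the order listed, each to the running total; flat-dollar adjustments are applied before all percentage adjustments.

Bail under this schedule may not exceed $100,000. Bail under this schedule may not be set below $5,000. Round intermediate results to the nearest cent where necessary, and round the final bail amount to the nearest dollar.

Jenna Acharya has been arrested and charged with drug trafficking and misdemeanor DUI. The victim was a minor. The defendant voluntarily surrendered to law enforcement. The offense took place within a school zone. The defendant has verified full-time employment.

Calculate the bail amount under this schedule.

$100,000

Base amounts from the schedule: drug trafficking $208,000; misdemeanor DUI $2,250.
Stacking rule: highest base plus 75% of each additional charge. Highest is drug trafficking at $208,000. Additional: $2,250 × 75% = $1,687.50. Combined base = $208,000 + $1,687.50 = $209,687.50.
Voluntary surrender to law enforcement (−$23,000 flat): $209,687.50 − $23,000 = $186,687.50.
Offense occurred in a school zone (+60%): $186,687.50 × 1.6 = $298,700.
Offense involved a minor victim (+30%): $298,700 × 1.3 = $388,310.
Verified full-time employment (−35%): $388,310 × 0.65 = $252,401.50.
Result $252,401.50 exceeds the maximum of $100,000; bail is capped at $100,000.
$100,000 is at or above the $5,000 minimum.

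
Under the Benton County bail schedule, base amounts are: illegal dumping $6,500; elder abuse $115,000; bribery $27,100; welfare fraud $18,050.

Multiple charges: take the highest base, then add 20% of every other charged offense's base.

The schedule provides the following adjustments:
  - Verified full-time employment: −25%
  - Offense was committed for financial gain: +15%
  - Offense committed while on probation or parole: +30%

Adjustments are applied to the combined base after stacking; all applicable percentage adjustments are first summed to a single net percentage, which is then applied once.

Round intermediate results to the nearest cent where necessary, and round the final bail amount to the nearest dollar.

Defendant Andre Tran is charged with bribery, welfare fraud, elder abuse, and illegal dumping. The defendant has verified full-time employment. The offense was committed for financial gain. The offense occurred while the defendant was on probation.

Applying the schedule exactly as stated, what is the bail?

$150,396

Base amounts from the schedule: bribery $27,100; welfare fraud $18,050; elder abuse $115,000; illegal dumping $6,500.
Stacking rule: highest base plus 20% of each additional charge. Highest is elder abuse at $115,000. Additional: $27,100 × 20% = $5,420; $18,050 × 20% = $3,610; $6,500 × 20% = $1,300. Combined base = $115,000 + $10,330 = $125,330.
Net percentage adjustment: −25% +15% +30% = +20%. $125,330 × 1.2 = $150,396.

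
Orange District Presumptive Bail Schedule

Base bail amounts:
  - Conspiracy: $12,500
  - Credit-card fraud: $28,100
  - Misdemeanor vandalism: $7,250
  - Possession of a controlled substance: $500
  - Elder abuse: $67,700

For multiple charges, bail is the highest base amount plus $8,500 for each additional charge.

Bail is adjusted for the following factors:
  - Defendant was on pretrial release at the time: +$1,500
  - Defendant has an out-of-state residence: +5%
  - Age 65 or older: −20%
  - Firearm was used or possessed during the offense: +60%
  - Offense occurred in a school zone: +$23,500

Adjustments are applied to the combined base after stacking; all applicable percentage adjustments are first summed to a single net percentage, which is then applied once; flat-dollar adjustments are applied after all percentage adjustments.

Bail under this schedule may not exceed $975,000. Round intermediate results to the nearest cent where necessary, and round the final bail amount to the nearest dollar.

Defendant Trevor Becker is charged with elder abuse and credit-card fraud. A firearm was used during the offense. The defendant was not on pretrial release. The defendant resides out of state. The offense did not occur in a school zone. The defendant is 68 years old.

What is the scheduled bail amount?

Base amounts from the schedule: elder abuse $67,700; credit-card fraud $28,100.
Stacking rule: highest base plus $8,500 per additional charge. Highest is elder abuse at $67,700; 1 additional charge → +$8,500. Combined base = $76,200.
Net percentage adjustment: +5% −20% +60% = +45%. $76,200 × 1.45 = $110,490.
$110,490 is within the $975,000 maximum.

$110,490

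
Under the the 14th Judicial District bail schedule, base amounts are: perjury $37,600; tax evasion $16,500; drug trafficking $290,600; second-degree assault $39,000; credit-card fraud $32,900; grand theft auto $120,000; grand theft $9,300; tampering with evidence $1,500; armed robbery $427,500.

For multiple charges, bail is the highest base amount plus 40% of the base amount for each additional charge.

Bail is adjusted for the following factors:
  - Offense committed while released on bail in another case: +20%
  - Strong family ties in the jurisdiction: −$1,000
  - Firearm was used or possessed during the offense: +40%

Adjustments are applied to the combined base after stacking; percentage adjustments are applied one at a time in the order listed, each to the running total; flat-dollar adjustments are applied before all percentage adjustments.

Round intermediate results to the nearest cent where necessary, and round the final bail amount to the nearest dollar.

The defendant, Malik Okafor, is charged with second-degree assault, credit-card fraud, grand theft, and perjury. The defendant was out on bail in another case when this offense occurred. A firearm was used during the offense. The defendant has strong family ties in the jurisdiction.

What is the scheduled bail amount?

$117,466

Base amounts from the schedule: second-degree assault $39,000; credit-card fraud $32,900; grand theft $9,300; perjury $37,600.
Stacking rule: highest base plus 40% of each additional charge. Highest is second-degree assault at $39,000. Additional: $32,900 × 40% = $13,160; $9,300 × 40% = $3,720; $37,600 × 40% = $15,040. Combined base = $39,000 + $31,920 = $70,920.
Strong family ties in the jurisdiction (−$1,000 flat): $70,920 − $1,000 = $69,920.
Offense committed while released on bail in another case (+20%): $69,920 × 1.2 = $83,904.
Firearm was used or possessed during the offense (+40%): $83,904 × 1.4 = $117,465.60.
Rounded to the nearest dollar: $117,466.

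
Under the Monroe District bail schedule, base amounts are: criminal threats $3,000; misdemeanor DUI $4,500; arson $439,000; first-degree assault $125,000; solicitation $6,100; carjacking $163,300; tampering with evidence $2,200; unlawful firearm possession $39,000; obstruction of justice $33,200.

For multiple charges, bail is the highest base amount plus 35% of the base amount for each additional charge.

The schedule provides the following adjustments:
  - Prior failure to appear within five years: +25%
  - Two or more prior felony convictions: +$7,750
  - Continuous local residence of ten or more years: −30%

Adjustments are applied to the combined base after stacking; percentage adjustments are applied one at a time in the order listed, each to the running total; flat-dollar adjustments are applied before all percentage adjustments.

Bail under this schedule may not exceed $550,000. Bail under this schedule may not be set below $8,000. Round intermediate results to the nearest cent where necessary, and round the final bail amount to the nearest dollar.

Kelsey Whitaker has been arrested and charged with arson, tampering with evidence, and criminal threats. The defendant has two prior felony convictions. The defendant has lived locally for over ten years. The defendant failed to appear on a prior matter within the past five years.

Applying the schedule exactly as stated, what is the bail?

$392,499

Base amounts from the schedule: arson $439,000; tampering with evidence $2,200; criminal threats $3,000.
Stacking rule: highest base plus 35% of each additional charge. Highest is arson at $439,000. Additional: $2,200 × 35% = $770; $3,000 × 35% = $1,050. Combined base = $439,000 + $1,820 = $440,820.
Two or more prior felony convictions (+$7,750 flat): $440,820 + $7,750 = $448,570.
Prior failure to appear within five years (+25%): $448,570 × 1.25 = $560,712.50.
Continuous local residence of ten or more years (−30%): $560,712.50 × 0.7 = $392,498.75.
$392,498.75 is within the $550,000 maximum.
$392,498.75 is at or above the $8,000 minimum.
Rounded to the nearest dollar: $392,499.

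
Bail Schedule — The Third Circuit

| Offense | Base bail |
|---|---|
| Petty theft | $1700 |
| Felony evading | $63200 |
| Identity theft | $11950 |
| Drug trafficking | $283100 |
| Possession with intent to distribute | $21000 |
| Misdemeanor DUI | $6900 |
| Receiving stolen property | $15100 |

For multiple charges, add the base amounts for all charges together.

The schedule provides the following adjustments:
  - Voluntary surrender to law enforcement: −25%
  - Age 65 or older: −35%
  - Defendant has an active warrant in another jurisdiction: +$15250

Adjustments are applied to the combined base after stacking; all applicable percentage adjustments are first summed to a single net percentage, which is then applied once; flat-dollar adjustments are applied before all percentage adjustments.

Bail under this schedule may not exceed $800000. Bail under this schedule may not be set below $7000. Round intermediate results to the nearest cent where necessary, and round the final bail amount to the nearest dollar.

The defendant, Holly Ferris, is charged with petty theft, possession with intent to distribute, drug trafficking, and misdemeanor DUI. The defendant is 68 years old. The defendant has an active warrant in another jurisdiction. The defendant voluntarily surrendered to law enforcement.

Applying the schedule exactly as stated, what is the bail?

$131180

Base amounts from the schedule: petty theft $1700; possession with intent to distribute $21000; drug trafficking $283100; misdemeanor DUI $6900.
Stacking rule: sum of all bases. $1700 + $21000 + $283100 + $6900 = $312700.
Defendant has an active warrant in another jurisdiction (+$15250 flat): $312700 + $15250 = $327950.
Net percentage adjustment: −25% −35% = −60%. $327950 × 0.4 = $131180.
$131180 is within the $800000 maximum.
$131180 is at or above the $7000 minimum.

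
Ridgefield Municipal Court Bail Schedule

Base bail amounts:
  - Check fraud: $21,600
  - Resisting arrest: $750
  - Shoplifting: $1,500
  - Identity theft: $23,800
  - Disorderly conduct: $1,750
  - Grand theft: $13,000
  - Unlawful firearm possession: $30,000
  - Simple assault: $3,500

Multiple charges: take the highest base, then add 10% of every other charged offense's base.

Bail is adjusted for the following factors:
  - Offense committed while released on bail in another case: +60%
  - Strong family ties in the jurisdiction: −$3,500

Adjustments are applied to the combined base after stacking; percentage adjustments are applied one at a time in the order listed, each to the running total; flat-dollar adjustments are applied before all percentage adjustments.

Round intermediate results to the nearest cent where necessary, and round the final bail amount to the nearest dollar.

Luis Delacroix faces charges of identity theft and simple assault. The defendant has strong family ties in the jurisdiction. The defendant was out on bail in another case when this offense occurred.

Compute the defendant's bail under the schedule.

Base amounts from the schedule: identity theft $23,800; simple assault $3,500.
Stacking rule: highest base plus 10% of each additional charge. Highest is identity theft at $23,800. Additional: $3,500 × 10% = $350. Combined base = $23,800 + $350 = $24,150.
Strong family ties in the jurisdiction (−$3,500 flat): $24,150 − $3,500 = $20,650.
Offense committed while released on bail in another case (+60%): $20,650 × 1.6 = $33,040.

$33,040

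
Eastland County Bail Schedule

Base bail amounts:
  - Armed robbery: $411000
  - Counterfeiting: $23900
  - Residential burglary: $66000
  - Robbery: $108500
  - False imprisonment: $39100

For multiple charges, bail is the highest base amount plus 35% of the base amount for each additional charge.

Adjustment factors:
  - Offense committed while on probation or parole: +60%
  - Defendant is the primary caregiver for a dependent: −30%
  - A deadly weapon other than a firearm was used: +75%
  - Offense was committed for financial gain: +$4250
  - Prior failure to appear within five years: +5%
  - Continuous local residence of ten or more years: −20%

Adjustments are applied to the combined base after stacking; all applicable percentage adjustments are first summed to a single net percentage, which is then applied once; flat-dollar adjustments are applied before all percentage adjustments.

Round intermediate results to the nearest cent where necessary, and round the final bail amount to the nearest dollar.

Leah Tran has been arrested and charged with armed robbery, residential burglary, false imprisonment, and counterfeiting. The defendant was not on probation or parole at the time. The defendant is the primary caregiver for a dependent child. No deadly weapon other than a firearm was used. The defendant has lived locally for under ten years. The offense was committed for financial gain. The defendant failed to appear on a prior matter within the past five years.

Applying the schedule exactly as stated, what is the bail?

$345300

Base amounts from the schedule: armed robbery $411000; residential burglary $66000; false imprisonment $39100; counterfeiting $23900.
Stacking rule: highest base plus 35% of each additional charge. Highest is armed robbery at $411000. Additional: $66000 × 35% = $23100; $39100 × 35% = $13685; $23900 × 35% = $8365. Combined base = $411000 + $45150 = $456150.
Offense was committed for financial gain (+$4250 flat): $456150 + $4250 = $460400.
Net percentage adjustment: −30% +5% = −25%. $460400 × 0.75 = $345300.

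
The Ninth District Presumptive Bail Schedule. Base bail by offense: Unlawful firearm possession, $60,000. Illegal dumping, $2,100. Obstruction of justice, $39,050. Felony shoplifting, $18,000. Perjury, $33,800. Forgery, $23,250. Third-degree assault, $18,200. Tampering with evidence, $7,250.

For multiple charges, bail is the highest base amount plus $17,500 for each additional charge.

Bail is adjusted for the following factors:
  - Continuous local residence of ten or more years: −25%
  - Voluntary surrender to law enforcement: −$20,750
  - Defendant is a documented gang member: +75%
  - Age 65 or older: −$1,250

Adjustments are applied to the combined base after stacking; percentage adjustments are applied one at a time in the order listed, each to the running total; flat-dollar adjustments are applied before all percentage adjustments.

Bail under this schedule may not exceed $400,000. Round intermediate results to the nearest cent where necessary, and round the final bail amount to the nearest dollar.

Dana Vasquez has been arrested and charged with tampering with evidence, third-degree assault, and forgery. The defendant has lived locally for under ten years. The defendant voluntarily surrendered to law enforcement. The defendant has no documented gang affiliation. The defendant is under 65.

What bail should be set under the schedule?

$37,500

Base amounts from the schedule: tampering with evidence $7,250; third-degree assault $18,200; forgery $23,250.
Stacking rule: highest base plus $17,500 per additional charge. Highest is forgery at $23,250; 2 additional charges → +$35,000. Combined base = $58,250.
Voluntary surrender to law enforcement (−$20,750 flat): $58,250 − $20,750 = $37,500.
$37,500 is within the $400,000 maximum.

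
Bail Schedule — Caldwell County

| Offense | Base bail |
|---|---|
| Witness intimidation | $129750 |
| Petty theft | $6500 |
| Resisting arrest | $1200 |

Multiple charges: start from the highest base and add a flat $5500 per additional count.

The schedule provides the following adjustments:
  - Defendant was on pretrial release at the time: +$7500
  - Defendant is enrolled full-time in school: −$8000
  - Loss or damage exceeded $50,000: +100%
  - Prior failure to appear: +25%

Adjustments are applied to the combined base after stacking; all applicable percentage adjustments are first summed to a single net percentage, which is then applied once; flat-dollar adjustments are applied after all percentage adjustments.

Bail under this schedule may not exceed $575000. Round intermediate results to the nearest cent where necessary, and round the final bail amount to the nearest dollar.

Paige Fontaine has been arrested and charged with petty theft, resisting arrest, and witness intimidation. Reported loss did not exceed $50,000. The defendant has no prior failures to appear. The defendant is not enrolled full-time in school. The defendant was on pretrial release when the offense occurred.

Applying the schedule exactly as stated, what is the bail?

$148250

Base amounts from the schedule: petty theft $6500; resisting arrest $1200; witness intimidation $129750.
Stacking rule: highest base plus $5500 per additional charge. Highest is witness intimidation at $129750; 2 additional charges → +$11000. Combined base = $140750.
Defendant was on pretrial release at the time (+$7500 flat): $140750 + $7500 = $148250.
$148250 is within the $575000 maximum.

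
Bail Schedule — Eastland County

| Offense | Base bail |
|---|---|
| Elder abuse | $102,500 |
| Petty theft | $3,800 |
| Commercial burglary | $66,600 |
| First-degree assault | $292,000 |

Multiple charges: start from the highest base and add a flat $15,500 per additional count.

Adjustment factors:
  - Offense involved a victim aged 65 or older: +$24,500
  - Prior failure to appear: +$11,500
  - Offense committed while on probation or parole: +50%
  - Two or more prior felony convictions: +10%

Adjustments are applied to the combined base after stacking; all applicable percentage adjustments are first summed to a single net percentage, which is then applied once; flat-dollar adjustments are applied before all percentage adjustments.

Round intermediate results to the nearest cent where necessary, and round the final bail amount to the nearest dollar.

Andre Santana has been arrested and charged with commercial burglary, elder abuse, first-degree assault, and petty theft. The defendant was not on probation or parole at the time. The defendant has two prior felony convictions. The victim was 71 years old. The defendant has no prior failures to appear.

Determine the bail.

Base amounts from the schedule: commercial burglary $66,600; elder abuse $102,500; first-degree assault $292,000; petty theft $3,800.
Stacking rule: highest base plus $15,500 per additional charge. Highest is first-degree assault at $292,000; 3 additional charges → +$46,500. Combined base = $338,500.
Offense involved a victim aged 65 or older (+$24,500 flat): $338,500 + $24,500 = $363,000.
Two or more prior felony convictions (+10%): $363,000 × 1.1 = $399,300.

$399,300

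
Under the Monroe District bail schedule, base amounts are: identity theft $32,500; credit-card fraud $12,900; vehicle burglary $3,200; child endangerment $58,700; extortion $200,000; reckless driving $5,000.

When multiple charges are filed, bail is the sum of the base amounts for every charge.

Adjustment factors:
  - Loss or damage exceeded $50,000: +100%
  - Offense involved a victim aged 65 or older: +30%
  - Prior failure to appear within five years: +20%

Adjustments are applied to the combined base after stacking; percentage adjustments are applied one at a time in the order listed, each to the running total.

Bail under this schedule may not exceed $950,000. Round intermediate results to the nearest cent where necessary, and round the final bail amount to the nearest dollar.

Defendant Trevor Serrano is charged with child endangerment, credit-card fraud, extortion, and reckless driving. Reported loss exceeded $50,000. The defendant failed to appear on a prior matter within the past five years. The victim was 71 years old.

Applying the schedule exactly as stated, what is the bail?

Base amounts from the schedule: child endangerment $58,700; credit-card fraud $12,900; extortion $200,000; reckless driving $5,000.
Stacking rule: sum of all bases. $58,700 + $12,900 + $200,000 + $5,000 = $276,600.
Loss or damage exceeded $50,000 (+100%): $276,600 × 2 = $553,200.
Offense involved a victim aged 65 or older (+30%): $553,200 × 1.3 = $719,160.
Prior failure to appear within five years (+20%): $719,160 × 1.2 = $862,992.
$862,992 is within the $950,000 maximum.

$862,992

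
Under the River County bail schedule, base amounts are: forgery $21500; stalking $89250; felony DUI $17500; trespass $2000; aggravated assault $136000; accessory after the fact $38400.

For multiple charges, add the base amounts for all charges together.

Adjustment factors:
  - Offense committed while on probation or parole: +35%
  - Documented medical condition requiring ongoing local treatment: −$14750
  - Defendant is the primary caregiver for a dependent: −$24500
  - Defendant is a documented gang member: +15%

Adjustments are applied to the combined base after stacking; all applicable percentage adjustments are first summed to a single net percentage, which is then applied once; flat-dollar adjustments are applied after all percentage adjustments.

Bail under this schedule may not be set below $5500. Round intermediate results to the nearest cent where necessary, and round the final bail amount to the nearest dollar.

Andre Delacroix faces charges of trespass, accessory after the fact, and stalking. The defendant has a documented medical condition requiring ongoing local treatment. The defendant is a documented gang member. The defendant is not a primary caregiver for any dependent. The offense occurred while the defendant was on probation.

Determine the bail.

$179725

Base amounts from the schedule: trespass $2000; accessory after the fact $38400; stalking $89250.
Stacking rule: sum of all bases. $2000 + $38400 + $89250 = $129650.
Net percentage adjustment: +35% +15% = +50%. $129650 × 1.5 = $194475.
Documented medical condition requiring ongoing local treatment (−$14750 flat): $194475 − $14750 = $179725.
$179725 is at or above the $5500 minimum.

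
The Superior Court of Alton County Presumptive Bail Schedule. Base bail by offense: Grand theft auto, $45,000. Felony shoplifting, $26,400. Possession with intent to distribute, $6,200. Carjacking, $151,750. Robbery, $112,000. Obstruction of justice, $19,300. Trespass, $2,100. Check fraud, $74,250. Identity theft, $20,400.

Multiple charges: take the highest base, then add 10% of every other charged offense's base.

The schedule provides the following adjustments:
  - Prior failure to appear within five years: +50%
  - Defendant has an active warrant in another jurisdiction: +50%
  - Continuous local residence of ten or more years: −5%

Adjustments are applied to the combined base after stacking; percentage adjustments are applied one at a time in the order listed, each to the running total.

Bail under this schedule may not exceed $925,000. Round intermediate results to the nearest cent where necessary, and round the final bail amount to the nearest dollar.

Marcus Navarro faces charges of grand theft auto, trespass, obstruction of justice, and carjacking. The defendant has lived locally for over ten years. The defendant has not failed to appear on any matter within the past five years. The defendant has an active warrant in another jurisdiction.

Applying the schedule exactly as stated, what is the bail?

Base amounts from the schedule: grand theft auto $45,000; trespass $2,100; obstruction of justice $19,300; carjacking $151,750.
Stacking rule: highest base plus 10% of each additional charge. Highest is carjacking at $151,750. Additional: $45,000 × 10% = $4,500; $2,100 × 10% = $210; $19,300 × 10% = $1,930. Combined base = $151,750 + $6,640 = $158,390.
Defendant has an active warrant in another jurisdiction (+50%): $158,390 × 1.5 = $237,585.
Continuous local residence of ten or more years (−5%): $237,585 × 0.95 = $225,705.75.
$225,705.75 is within the $925,000 maximum.
Rounded to the nearest dollar: $225,706.

$225,706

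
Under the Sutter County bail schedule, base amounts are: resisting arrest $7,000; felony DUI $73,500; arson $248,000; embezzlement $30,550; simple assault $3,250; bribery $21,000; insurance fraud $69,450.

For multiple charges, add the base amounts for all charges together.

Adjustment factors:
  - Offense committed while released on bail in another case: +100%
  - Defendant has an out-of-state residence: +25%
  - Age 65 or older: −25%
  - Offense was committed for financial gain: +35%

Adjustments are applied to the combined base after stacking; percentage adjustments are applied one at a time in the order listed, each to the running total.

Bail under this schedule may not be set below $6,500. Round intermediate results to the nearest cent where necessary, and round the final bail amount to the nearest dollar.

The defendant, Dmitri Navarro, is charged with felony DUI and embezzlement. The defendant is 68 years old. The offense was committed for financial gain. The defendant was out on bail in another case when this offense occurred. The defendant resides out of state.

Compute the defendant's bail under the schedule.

$263,377

Base amounts from the schedule: felony DUI $73,500; embezzlement $30,550.
Stacking rule: sum of all bases. $73,500 + $30,550 = $104,050.
Offense committed while released on bail in another case (+100%): $104,050 × 2 = $208,100.
Defendant has an out-of-state residence (+25%): $208,100 × 1.25 = $260,125.
Age 65 or older (−25%): $260,125 × 0.75 = $195,093.75.
Offense was committed for financial gain (+35%): $195,093.75 × 1.35 = $263,376.56.
$263,376.56 is at or above the $6,500 minimum.
Rounded to the nearest dollar: $263,377.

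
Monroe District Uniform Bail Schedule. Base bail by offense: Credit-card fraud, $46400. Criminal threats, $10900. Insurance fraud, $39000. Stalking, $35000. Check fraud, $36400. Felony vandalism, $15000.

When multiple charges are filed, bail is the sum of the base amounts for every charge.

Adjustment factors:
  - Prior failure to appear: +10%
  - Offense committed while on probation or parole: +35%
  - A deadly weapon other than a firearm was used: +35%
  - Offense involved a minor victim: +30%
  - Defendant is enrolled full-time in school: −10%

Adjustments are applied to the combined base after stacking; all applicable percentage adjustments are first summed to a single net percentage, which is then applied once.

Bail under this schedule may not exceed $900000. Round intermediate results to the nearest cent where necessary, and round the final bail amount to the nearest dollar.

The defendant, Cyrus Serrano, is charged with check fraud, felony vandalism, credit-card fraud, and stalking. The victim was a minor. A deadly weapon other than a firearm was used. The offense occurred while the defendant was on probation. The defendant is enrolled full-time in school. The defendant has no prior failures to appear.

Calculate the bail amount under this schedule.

$252320

Base amounts from the schedule: check fraud $36400; felony vandalism $15000; credit-card fraud $46400; stalking $35000.
Stacking rule: sum of all bases. $36400 + $15000 + $46400 + $35000 = $132800.
Net percentage adjustment: +35% +35% +30% −10% = +90%. $132800 × 1.9 = $252320.
$252320 is within the $900000 maximum.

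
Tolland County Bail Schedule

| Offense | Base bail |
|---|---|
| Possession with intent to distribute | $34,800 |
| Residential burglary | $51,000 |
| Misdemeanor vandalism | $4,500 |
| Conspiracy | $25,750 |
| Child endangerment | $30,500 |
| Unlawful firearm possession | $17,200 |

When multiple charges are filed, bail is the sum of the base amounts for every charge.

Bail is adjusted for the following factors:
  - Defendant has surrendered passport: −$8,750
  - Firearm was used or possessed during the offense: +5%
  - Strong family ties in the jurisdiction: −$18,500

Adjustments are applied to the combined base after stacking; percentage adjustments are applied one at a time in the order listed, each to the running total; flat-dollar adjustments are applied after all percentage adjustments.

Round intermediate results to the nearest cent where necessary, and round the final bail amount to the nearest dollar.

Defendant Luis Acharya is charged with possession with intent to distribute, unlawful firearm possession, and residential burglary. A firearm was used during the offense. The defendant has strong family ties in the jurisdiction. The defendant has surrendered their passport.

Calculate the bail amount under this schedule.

Base amounts from the schedule: possession with intent to distribute $34,800; unlawful firearm possession $17,200; residential burglary $51,000.
Stacking rule: sum of all bases. $34,800 + $17,200 + $51,000 = $103,000.
Firearm was used or possessed during the offense (+5%): $103,000 × 1.05 = $108,150.
Defendant has surrendered passport (−$8,750 flat): $108,150 − $8,750 = $99,400.
Strong family ties in the jurisdiction (−$18,500 flat): $99,400 − $18,500 = $80,900.

$80,900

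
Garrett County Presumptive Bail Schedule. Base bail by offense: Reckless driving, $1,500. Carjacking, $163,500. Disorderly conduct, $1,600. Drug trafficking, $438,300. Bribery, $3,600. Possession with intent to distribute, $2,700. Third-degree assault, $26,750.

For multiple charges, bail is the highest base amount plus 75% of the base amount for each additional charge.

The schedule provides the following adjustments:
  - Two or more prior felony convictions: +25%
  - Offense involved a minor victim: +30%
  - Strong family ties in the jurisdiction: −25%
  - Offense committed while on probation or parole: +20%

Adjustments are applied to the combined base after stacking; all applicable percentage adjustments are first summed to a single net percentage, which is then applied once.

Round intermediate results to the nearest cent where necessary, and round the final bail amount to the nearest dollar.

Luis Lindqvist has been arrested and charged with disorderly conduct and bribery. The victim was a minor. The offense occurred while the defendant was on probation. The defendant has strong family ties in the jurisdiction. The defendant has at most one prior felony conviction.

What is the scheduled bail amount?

Base amounts from the schedule: disorderly conduct $1,600; bribery $3,600.
Stacking rule: highest base plus 75% of each additional charge. Highest is bribery at $3,600. Additional: $1,600 × 75% = $1,200. Combined base = $3,600 + $1,200 = $4,800.
Net percentage adjustment: +30% −25% +20% = +25%. $4,800 × 1.25 = $6,000.

$6,000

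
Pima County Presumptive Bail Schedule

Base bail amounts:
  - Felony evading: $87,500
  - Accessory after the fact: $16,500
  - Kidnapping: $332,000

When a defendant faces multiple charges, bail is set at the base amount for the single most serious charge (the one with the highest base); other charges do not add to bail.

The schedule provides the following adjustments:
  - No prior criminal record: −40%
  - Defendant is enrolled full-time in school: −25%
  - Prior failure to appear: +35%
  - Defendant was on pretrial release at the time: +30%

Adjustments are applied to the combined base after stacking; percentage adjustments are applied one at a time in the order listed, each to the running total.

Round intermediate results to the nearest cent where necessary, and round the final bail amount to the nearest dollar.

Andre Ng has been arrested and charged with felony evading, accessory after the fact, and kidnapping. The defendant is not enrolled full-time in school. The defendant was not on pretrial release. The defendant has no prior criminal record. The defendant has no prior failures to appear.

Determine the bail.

Base amounts from the schedule: felony evading $87,500; accessory after the fact $16,500; kidnapping $332,000.
Stacking rule: use the highest base only. Highest is kidnapping at $332,000. Combined base = $332,000.
No prior criminal record (−40%): $332,000 × 0.6 = $199,200.

$199,200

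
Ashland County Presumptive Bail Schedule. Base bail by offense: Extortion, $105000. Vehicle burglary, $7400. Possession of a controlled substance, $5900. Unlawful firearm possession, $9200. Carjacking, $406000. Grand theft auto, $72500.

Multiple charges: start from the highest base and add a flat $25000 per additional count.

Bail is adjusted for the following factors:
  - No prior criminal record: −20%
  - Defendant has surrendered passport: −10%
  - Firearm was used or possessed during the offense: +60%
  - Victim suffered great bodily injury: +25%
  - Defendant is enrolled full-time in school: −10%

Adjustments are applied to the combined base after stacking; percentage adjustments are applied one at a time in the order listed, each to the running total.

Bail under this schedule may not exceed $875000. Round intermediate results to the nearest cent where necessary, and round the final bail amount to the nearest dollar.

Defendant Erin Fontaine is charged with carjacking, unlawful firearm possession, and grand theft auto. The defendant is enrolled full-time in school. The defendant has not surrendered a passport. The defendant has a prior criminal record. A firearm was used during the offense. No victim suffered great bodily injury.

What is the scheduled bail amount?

Base amounts from the schedule: carjacking $406000; unlawful firearm possession $9200; grand theft auto $72500.
Stacking rule: highest base plus $25000 per additional charge. Highest is carjacking at $406000; 2 additional charges → +$50000. Combined base = $456000.
Firearm was used or possessed during the offense (+60%): $456000 × 1.6 = $729600.
Defendant is enrolled full-time in school (−10%): $729600 × 0.9 = $656640.
$656640 is within the $875000 maximum.

$656640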